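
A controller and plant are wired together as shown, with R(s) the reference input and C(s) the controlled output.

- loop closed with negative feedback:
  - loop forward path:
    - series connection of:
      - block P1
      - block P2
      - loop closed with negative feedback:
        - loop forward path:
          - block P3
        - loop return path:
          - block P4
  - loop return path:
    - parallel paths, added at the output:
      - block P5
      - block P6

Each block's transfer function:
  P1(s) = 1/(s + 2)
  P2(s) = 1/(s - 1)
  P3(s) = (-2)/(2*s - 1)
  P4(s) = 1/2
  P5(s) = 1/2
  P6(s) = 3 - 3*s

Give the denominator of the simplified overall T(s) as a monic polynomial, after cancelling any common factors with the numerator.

Step 1: collapse the loop (P3 forward, P4 return); result (-1)/(s - 1)
Step 2: series reduction of P1, P2, [P3/(1+P3*P4)]; result (-1)/(s^3 - 3*s + 2)
Step 3: parallel reduction of P5, P6; result 7/2 - 3*s
Step 4: reduce the feedback loop with forward (P1*P2*[P3/(1+P3*P4)]) and return (P5+P6); result (-2)/(2*s^3 - 3)
No further cancellation is possible in the step-4 result, so that is T(s). Its denominator becomes monic after dividing by the leading coefficient 2.

Final answer: s^3 - 3/2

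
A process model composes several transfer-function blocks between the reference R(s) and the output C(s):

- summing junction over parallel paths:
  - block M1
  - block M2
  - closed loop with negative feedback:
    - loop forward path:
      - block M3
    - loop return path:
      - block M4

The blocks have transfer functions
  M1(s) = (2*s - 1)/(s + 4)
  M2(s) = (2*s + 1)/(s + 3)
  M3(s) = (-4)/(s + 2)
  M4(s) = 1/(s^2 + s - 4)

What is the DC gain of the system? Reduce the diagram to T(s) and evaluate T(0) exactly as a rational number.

The answer is -5/4.

Reasoning:
Step 1. reduce the feedback loop with forward M3 and return M4 -> (-4*s^2 - 4*s + 16)/(s^3 + 3*s^2 - 2*s - 12)
Step 2. combine M1, M2, [M3/(1+M3*M4)] in parallel -> (4*s^5 + 22*s^4 + 3*s^3 - 133*s^2 - 106*s + 180)/(s^5 + 10*s^4 + 31*s^3 + 10*s^2 - 108*s - 144)
The step-2 result is T(s). Setting s = 0: T(0) = 180/(-144) = -5/4.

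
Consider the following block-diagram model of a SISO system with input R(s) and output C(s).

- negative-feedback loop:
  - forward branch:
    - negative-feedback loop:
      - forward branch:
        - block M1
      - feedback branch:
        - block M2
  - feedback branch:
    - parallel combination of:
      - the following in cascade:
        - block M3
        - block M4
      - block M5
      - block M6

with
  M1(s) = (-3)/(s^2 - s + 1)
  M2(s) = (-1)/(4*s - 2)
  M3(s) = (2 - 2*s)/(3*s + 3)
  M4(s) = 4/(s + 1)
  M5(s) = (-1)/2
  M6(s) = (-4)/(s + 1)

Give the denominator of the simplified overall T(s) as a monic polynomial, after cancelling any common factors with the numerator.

Step 1. close the feedback loop around M1, M2 gives (6 - 12*s)/(4*s^3 - 6*s^2 + 6*s + 1)
Step 2. reduce the series chain M3, M4 gives (8 - 8*s)/(3*s^2 + 6*s + 3)
Step 3. combine (M3*M4), M5, M6 in parallel gives (-3*s^2 - 46*s - 11)/(6*s^2 + 12*s + 6)
Step 4. apply the feedback formula to [M1/(1+M1*M2)], ((M3*M4)+M5+M6) gives (-6*s^3 - 9*s^2 + 3)/(2*s^5 + s^4 + 2*s^3 + 48*s^2 - 8*s - 5)
That last expression is T(s), already simplified. Scaling its denominator by 1/2 (the reciprocal of the leading coefficient) yields the monic denominator.

Hence the answer: s^5 + s^4/2 + s^3 + 24*s^2 - 4*s - 5/2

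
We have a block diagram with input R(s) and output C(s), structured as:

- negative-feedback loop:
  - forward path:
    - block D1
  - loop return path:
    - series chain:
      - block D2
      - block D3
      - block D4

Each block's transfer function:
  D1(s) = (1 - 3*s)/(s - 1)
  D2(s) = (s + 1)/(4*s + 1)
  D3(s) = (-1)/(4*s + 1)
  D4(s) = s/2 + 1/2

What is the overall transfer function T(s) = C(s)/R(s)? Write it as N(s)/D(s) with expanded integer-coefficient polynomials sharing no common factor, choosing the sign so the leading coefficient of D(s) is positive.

Reducing step by step:

(1) multiply D2, D3, D4 (series) = (-s^2 - 2*s - 1)/(32*s^2 + 16*s + 2)
(2) collapse the loop (D1 forward, (D2*D3*D4) return) - this is the overall T(s), already in the required normalized form

Answer: (-96*s^3 - 16*s^2 + 10*s + 2)/(35*s^3 - 11*s^2 - 13*s - 3)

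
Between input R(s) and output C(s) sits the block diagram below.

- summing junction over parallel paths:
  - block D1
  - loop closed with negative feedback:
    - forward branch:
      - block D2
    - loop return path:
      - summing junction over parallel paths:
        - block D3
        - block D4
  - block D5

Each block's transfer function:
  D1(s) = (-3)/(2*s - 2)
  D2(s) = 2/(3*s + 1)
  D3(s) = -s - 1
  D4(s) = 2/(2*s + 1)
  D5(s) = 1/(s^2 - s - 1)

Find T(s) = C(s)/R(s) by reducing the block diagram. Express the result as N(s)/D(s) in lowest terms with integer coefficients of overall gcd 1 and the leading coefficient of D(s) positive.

Answer: (2*s^4 + s^3 - 20*s^2 + 22*s + 7)/(4*s^5 - 10*s^4 + 10*s^3 - 8*s^2 - 2*s + 6)

Working:
Step 1: add D3, D4 (parallel); result (-2*s^2 - 3*s + 1)/(2*s + 1)
Step 2: collapse the loop (D2 forward, (D3+D4) return); result (4*s + 2)/(2*s^2 - s + 3)
Step 3: combine D1, [D2/(1+D2*(D3+D4))], D5 in parallel, which is the overall transfer function T(s) = C(s)/R(s) in lowest terms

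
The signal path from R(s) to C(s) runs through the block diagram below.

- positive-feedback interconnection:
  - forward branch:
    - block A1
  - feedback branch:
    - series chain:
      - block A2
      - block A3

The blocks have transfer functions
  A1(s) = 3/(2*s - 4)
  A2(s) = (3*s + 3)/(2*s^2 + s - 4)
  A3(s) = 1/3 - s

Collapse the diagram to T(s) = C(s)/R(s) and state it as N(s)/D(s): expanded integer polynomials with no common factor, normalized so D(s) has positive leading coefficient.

First reduce the diagram to T(s).

1. series reduction of A2, A3; result (-3*s^2 - 2*s + 1)/(2*s^2 + s - 4)
2. reduce the feedback loop with forward A1 and return (A2*A3): this yields T(s), and no further normalization is needed

Answer: (6*s^2 + 3*s - 12)/(4*s^3 + 3*s^2 - 6*s + 13)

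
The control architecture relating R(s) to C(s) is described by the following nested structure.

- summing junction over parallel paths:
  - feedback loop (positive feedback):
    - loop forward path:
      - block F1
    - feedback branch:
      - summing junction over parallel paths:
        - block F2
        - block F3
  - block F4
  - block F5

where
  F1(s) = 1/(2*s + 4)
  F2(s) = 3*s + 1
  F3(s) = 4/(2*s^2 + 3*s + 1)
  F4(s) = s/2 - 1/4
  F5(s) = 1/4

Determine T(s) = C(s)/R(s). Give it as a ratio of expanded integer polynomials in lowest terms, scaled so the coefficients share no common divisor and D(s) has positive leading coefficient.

Answer: (2*s^4 - 3*s^3 - 12*s^2 - 5*s - 2)/(4*s^3 - 6*s^2 - 16*s + 2)

Working:
(1) combine F2, F3 in parallel: (6*s^3 + 11*s^2 + 6*s + 5)/(2*s^2 + 3*s + 1)
(2) reduce the feedback loop with forward F1 and return (F2+F3): (-2*s^2 - 3*s - 1)/(2*s^3 - 3*s^2 - 8*s + 1)
(3) combine [F1/(1-F1*(F2+F3))], F4, F5 in parallel, giving the overall T(s)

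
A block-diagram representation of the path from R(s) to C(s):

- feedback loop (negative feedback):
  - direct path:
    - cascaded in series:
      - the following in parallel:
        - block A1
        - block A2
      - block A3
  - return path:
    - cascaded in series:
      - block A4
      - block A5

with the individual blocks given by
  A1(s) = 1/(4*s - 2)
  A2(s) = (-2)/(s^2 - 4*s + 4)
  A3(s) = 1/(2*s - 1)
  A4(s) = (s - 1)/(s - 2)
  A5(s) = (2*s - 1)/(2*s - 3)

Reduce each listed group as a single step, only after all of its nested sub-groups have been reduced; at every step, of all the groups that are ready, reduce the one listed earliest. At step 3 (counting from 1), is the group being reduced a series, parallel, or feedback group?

Answer: series

Working:
1. add A1, A2 (parallel)
2. cascade (A1+A2), A3
3. multiply A4, A5 (series)
4. reduce the feedback loop with forward ((A1+A2)*A3) and return (A4*A5)
At step 3 the group reduced is series.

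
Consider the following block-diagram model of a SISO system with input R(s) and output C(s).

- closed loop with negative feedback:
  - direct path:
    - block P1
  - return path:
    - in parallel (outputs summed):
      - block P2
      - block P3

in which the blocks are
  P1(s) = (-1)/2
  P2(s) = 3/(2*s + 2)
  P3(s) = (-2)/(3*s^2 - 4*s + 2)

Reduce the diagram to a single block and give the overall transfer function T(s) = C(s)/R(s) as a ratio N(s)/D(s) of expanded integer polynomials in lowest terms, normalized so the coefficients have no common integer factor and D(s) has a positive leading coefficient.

Reducing step by step:

Step 1: parallel reduction of P2, P3; result (9*s^2 - 16*s + 2)/(6*s^3 - 2*s^2 - 4*s + 4)
Step 2: apply the feedback formula to P1, (P2+P3), which is the overall transfer function T(s) = C(s)/R(s) in lowest terms

Answer: (-6*s^3 + 2*s^2 + 4*s - 4)/(12*s^3 - 13*s^2 + 8*s + 6)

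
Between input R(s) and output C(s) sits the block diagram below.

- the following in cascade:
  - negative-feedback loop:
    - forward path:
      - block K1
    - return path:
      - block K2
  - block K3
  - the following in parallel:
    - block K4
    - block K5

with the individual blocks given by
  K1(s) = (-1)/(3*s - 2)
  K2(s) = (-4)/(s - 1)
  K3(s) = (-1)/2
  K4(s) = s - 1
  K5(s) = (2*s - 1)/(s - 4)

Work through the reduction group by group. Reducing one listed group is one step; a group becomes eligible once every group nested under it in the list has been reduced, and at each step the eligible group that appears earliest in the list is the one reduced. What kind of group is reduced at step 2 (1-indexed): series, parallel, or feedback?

The answer is parallel.

Reasoning:
(1) feedback reduction of K1, K2
(2) sum the parallel branches K4, K5
(3) multiply [K1/(1+K1*K2)], K3, (K4+K5) (series)
Step 2: parallel.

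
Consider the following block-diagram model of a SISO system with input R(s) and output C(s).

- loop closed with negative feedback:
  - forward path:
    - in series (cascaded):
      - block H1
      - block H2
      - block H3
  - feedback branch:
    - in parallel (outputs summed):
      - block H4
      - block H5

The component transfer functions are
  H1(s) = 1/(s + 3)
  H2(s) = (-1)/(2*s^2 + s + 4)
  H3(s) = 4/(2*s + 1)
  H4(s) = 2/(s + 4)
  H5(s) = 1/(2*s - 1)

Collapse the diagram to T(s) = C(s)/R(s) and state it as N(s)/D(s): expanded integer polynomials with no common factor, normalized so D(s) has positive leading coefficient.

Reducing step by step:

Step 1: cascade H1, H2, H3 -> (-4)/(4*s^4 + 16*s^3 + 21*s^2 + 31*s + 12)
Step 2: reduce the parallel group H4, H5 -> (5*s + 2)/(2*s^2 + 7*s - 4)
Step 3: collapse the loop ((H1*H2*H3) forward, (H4+H5) return), which is the overall transfer function T(s) = C(s)/R(s) in lowest terms

Answer: (-8*s^2 - 28*s + 16)/(8*s^6 + 60*s^5 + 138*s^4 + 145*s^3 + 157*s^2 - 60*s - 56)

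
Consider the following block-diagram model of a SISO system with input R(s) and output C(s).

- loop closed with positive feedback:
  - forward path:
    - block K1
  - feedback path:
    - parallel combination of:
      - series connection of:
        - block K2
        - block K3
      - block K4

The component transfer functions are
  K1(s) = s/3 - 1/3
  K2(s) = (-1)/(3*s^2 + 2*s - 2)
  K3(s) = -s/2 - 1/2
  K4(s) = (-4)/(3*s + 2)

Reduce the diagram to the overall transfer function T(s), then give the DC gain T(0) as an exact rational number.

Step 1 - cascade K2, K3 = (s + 1)/(6*s^2 + 4*s - 4)
Step 2 - combine (K2*K3), K4 in parallel = (-21*s^2 - 11*s + 18)/(18*s^3 + 24*s^2 - 4*s - 8)
Step 3 - close the feedback loop around K1, ((K2*K3)+K4) = (18*s^4 + 6*s^3 - 28*s^2 - 4*s + 8)/(75*s^3 + 62*s^2 - 41*s - 6)
That last expression is T(s); at s = 0 only the constant terms survive, so T(0) = 8/(-6) = -4/3.

Final answer: -4/3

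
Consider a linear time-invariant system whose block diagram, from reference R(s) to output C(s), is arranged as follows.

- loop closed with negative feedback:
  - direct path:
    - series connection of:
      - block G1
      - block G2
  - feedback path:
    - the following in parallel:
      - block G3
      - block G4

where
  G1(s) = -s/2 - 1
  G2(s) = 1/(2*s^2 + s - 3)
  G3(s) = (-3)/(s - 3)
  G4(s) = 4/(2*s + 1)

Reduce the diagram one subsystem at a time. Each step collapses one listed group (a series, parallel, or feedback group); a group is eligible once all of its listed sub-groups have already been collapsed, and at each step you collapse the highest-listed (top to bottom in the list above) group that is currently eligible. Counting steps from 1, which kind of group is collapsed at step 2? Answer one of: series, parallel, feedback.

Answer: parallel

Working:
(1) reduce the series chain G1, G2
(2) parallel reduction of G3, G4
(3) reduce the feedback loop with forward (G1*G2) and return (G3+G4)
The group at step 2 is a parallel group.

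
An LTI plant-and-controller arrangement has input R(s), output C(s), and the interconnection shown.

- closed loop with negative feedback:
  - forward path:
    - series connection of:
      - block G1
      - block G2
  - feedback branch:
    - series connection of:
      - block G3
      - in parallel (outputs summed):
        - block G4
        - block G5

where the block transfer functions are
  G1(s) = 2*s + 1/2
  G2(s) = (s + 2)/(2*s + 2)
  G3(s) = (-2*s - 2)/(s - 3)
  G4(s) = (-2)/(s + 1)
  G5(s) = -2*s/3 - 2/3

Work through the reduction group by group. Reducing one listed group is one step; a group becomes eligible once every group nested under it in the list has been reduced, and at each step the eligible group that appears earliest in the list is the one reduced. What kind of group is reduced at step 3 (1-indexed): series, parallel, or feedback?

Step 1. series reduction of G1, G2
Step 2. add G4, G5 (parallel)
Step 3. combine G3, (G4+G5) in series
Step 4. collapse the loop ((G1*G2) forward, (G3*(G4+G5)) return)
Step 3: series.

Final answer: series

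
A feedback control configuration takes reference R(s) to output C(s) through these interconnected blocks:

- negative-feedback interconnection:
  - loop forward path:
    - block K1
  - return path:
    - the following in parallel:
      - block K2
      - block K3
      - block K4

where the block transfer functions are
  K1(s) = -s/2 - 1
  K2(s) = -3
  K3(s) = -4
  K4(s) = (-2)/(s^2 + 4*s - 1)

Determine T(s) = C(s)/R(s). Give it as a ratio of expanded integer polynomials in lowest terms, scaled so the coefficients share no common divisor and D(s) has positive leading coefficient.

First reduce the diagram to T(s).

(1) reduce the parallel group K2, K3, K4 -> (-7*s^2 - 28*s + 5)/(s^2 + 4*s - 1)
(2) feedback reduction of K1, (K2+K3+K4) - this is the overall T(s), already in the required normalized form

Answer: (-s^3 - 6*s^2 - 7*s + 2)/(7*s^3 + 44*s^2 + 59*s - 12)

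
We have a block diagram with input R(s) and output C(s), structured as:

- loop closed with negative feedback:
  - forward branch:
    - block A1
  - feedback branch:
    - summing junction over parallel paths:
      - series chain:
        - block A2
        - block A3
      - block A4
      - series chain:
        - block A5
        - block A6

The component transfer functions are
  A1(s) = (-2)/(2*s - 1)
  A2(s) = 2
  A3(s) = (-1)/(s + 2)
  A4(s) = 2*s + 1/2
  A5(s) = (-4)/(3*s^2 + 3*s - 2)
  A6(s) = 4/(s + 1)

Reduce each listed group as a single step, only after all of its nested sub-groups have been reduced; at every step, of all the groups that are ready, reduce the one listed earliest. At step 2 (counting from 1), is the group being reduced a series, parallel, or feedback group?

[1] cascade A2, A3
[2] reduce the series chain A5, A6
[3] reduce the parallel group (A2*A3), A4, (A5*A6)
[4] reduce the feedback loop with forward A1 and return ((A2*A3)+A4+(A5*A6))
The group at step 2 is a series group.

Answer: series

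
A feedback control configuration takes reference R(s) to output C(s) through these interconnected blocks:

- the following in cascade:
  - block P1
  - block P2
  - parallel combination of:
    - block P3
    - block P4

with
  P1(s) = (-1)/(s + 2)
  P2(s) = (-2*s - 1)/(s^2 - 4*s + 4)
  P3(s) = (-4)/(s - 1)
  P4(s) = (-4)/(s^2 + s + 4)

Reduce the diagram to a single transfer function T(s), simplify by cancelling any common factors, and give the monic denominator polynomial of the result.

First reduce the diagram to T(s).

[1] sum the parallel branches P3, P4, giving (-4*s^2 - 8*s - 12)/(s^3 + 3*s - 4)
[2] combine P1, P2, (P3+P4) in series, giving (-8*s^3 - 20*s^2 - 32*s - 12)/(s^6 - 2*s^5 - s^4 - 2*s^3 - 4*s^2 + 40*s - 32)
Step 2 gives the fully reduced T(s), with no common factor left to cancel. The denominator is already monic (leading coefficient 1).

Answer: s^6 - 2*s^5 - s^4 - 2*s^3 - 4*s^2 + 40*s - 32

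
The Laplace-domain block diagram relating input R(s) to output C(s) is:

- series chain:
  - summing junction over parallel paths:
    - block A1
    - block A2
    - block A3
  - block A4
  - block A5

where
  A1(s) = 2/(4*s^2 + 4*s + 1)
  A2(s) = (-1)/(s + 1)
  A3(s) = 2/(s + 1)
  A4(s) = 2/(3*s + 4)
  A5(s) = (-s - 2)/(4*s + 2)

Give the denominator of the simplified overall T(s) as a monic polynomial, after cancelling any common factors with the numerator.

First reduce the diagram to T(s).

[1] add A1, A2, A3 (parallel), giving (4*s^2 + 6*s + 3)/(4*s^3 + 8*s^2 + 5*s + 1)
[2] series reduction of (A1+A2+A3), A4, A5, giving (-4*s^3 - 14*s^2 - 15*s - 6)/(24*s^5 + 92*s^4 + 134*s^3 + 93*s^2 + 31*s + 4)
No further cancellation is possible in the step-2 result, so that is T(s). Its denominator becomes monic after dividing by the leading coefficient 24.

Answer: s^5 + 23*s^4/6 + 67*s^3/12 + 31*s^2/8 + 31*s/24 + 1/6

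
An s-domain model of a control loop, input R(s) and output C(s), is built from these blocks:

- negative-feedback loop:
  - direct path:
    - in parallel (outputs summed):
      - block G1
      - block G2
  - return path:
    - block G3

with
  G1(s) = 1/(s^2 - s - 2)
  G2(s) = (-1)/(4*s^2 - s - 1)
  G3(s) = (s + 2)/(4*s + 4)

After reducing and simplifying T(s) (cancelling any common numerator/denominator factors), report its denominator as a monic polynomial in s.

The answer is s^5 - s^4/4 - 49*s^3/16 - 7*s^2/8 + 21*s/16 + 5/8.

Reasoning:
[1] parallel reduction of G1, G2: (3*s^2 + 1)/(4*s^4 - 5*s^3 - 8*s^2 + 3*s + 2)
[2] apply the feedback formula to (G1+G2), G3: (12*s^3 + 12*s^2 + 4*s + 4)/(16*s^5 - 4*s^4 - 49*s^3 - 14*s^2 + 21*s + 10)
The result of step 2 is T(s) in lowest terms. Its denominator has leading coefficient 16; dividing the denominator through by 16 makes it monic.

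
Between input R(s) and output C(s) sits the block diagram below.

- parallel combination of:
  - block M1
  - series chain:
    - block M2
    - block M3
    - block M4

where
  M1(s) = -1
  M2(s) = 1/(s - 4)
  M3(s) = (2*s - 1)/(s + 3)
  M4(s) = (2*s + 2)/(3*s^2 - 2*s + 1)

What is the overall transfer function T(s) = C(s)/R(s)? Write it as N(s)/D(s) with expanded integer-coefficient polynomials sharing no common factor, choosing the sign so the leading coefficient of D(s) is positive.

Step 1: cascade M2, M3, M4, giving (4*s^2 + 2*s - 2)/(3*s^4 - 5*s^3 - 33*s^2 + 23*s - 12)
Step 2: parallel reduction of M1, (M2*M3*M4), giving the overall T(s)

Final answer: (-3*s^4 + 5*s^3 + 37*s^2 - 21*s + 10)/(3*s^4 - 5*s^3 - 33*s^2 + 23*s - 12)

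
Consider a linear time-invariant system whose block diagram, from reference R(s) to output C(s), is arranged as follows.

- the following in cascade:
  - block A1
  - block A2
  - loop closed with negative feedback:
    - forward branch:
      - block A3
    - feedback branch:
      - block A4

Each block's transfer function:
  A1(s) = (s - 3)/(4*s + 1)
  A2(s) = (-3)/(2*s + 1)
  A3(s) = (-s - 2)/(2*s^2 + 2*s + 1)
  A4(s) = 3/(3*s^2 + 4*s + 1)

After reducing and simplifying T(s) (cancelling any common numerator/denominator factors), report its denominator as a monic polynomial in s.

(1) close the feedback loop around A3, A4, giving (-3*s^3 - 10*s^2 - 9*s - 2)/(6*s^4 + 14*s^3 + 13*s^2 + 3*s - 5)
(2) cascade A1, A2, [A3/(1+A3*A4)], giving (9*s^4 + 3*s^3 - 63*s^2 - 75*s - 18)/(48*s^6 + 148*s^5 + 194*s^4 + 116*s^3 - 9*s^2 - 27*s - 5)
T(s) is the step-2 result (common factors already cancelled). Leading coefficient of the denominator: 48. Divide through by 48 for the monic polynomial.

Hence the answer: s^6 + 37*s^5/12 + 97*s^4/24 + 29*s^3/12 - 3*s^2/16 - 9*s/16 - 5/48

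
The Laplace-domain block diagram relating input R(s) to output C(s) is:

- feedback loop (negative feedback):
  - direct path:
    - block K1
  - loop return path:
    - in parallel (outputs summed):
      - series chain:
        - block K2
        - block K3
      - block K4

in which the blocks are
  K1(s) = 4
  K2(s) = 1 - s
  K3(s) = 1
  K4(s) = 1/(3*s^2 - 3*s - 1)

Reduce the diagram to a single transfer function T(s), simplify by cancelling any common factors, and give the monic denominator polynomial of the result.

First reduce the diagram to T(s).

(1) combine K2, K3 in series -> 1 - s
(2) parallel reduction of (K2*K3), K4 -> (-3*s^3 + 6*s^2 - 2*s)/(3*s^2 - 3*s - 1)
(3) apply the feedback formula to K1, ((K2*K3)+K4) -> (-12*s^2 + 12*s + 4)/(12*s^3 - 27*s^2 + 11*s + 1)
T(s) is the step-3 result (common factors already cancelled). Leading coefficient of the denominator: 12. Divide through by 12 for the monic polynomial.

Answer: s^3 - 9*s^2/4 + 11*s/12 + 1/12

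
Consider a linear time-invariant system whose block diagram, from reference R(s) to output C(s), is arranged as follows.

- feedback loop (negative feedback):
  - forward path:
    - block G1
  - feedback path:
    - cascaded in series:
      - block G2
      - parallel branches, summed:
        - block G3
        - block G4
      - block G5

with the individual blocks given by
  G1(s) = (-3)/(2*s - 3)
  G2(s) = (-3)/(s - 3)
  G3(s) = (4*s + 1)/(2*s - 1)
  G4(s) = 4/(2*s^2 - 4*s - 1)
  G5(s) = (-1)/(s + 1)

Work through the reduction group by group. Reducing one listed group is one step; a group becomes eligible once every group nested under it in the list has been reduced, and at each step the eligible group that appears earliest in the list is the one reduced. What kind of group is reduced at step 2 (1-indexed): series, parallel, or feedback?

Step 1. parallel reduction of G3, G4
Step 2. multiply G2, (G3+G4), G5 (series)
Step 3. reduce the feedback loop with forward G1 and return (G2*(G3+G4)*G5)
The group at step 2 is a series group.

Hence the answer: series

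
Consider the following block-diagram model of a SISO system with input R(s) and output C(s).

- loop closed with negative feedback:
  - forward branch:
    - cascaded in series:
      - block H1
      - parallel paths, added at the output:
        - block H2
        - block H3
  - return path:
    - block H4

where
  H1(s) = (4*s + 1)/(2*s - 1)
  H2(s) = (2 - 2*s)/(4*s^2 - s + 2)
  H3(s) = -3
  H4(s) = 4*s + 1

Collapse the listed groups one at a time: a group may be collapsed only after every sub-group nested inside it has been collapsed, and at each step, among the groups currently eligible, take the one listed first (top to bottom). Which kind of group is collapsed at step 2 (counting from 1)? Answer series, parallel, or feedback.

(1) combine H2, H3 in parallel
(2) series reduction of H1, (H2+H3)
(3) reduce the feedback loop with forward (H1*(H2+H3)) and return H4
Step 2 collapses a series group.

Hence the answer: series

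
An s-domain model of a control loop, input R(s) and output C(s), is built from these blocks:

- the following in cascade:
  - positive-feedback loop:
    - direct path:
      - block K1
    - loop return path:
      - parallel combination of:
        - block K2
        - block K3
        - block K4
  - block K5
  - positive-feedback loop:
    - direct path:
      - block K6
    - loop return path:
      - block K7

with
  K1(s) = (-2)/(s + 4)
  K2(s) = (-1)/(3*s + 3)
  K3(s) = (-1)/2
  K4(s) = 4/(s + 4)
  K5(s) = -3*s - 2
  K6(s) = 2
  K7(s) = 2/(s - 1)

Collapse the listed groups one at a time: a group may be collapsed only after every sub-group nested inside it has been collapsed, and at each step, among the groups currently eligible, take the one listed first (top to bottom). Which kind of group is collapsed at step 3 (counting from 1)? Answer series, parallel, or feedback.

Reducing step by step:

Step 1 - parallel reduction of K2, K3, K4
Step 2 - reduce the feedback loop with forward K1 and return (K2+K3+K4)
Step 3 - close the feedback loop around K6, K7
Step 4 - cascade [K1/(1-K1*(K2+K3+K4))], K5, [K6/(1-K6*K7)]
Step 3 collapses a feedback group.

Answer: feedback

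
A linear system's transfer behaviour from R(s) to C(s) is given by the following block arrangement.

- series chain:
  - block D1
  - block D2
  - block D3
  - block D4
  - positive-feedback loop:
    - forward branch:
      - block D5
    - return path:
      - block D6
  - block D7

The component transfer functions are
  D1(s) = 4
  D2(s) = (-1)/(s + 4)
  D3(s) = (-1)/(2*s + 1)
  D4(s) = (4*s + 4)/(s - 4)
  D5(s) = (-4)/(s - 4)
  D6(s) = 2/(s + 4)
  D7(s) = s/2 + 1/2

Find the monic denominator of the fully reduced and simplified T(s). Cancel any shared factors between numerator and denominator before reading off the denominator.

Step 1 - collapse the loop (D5 forward, D6 return) -> (-4*s - 16)/(s^2 - 8)
Step 2 - reduce the series chain D1, D2, D3, D4, [D5/(1-D5*D6)], D7 -> (-32*s^2 - 64*s - 32)/(2*s^4 - 7*s^3 - 20*s^2 + 56*s + 32)
T(s) is the step-2 result (common factors already cancelled). Leading coefficient of the denominator: 2. Divide through by 2 for the monic polynomial.

Answer: s^4 - 7*s^3/2 - 10*s^2 + 28*s + 16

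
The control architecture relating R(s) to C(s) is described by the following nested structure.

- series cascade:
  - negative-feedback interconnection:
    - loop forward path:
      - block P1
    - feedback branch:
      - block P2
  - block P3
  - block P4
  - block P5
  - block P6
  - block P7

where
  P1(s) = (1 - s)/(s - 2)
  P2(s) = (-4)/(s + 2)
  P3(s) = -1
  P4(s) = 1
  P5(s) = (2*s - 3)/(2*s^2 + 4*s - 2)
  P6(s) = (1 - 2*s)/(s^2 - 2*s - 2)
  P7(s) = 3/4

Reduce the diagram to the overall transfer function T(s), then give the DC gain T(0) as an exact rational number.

The answer is -9/64.

Reasoning:
Step 1 - apply the feedback formula to P1, P2 = (-s^2 - s + 2)/(s^2 + 4*s - 8)
Step 2 - multiply [P1/(1+P1*P2)], P3, P4, P5, P6, P7 (series) = (-12*s^4 + 12*s^3 + 39*s^2 - 57*s + 18)/(8*s^6 + 32*s^5 - 120*s^4 - 240*s^3 + 400*s^2 + 192*s - 128)
Evaluating the step-2 result (the overall T(s)) at s = 0 gives T(0) = 18/(-128) = -9/64.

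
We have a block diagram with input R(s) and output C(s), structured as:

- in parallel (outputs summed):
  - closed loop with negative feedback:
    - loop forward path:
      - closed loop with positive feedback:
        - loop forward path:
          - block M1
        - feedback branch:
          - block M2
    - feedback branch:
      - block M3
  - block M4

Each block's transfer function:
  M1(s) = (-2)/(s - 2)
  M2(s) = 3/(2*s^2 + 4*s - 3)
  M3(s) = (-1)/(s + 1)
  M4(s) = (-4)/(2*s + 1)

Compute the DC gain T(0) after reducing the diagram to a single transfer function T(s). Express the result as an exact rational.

Answer: -3

Working:
1. reduce the feedback loop with forward M1 and return M2 -> (-4*s^2 - 8*s + 6)/(2*s^3 - 11*s + 12)
2. collapse the loop ([M1/(1-M1*M2)] forward, M3 return) -> (-4*s^3 - 12*s^2 - 2*s + 6)/(2*s^4 + 2*s^3 - 7*s^2 + 9*s + 6)
3. combine [[M1/(1-M1*M2)]/(1+[M1/(1-M1*M2)]*M3)], M4 in parallel -> (-16*s^4 - 36*s^3 + 12*s^2 - 26*s - 18)/(4*s^5 + 6*s^4 - 12*s^3 + 11*s^2 + 21*s + 6)
The step-3 result is T(s). Setting s = 0: T(0) = -18/6 = -3.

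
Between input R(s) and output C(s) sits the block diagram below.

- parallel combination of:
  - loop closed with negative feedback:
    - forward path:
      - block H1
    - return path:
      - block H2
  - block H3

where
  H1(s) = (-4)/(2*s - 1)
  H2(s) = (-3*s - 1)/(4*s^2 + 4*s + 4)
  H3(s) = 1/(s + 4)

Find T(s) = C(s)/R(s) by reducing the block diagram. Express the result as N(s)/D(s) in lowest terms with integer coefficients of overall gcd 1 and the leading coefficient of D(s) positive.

Reducing step by step:

(1) reduce the feedback loop with forward H1 and return H2, giving (-4*s^2 - 4*s - 4)/(2*s^3 + s^2 + 4*s)
(2) combine [H1/(1+H1*H2)], H3 in parallel, which is the overall transfer function T(s) = C(s)/R(s) in lowest terms

Answer: (-2*s^3 - 19*s^2 - 16*s - 16)/(2*s^4 + 9*s^3 + 8*s^2 + 16*s)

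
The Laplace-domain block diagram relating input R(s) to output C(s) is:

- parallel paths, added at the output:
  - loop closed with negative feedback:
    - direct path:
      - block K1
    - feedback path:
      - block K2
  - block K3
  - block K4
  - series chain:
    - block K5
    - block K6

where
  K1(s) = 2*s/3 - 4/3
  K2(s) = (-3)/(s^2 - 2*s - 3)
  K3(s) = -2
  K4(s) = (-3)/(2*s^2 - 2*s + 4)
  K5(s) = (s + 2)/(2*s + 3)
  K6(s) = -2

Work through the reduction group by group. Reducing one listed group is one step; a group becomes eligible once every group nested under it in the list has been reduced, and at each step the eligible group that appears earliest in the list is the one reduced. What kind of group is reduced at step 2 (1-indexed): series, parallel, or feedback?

Step 1 - close the feedback loop around K1, K2
Step 2 - multiply K5, K6 (series)
Step 3 - add [K1/(1+K1*K2)], K3, K4, (K5*K6) (parallel)
Step 2: series.

Hence the answer: series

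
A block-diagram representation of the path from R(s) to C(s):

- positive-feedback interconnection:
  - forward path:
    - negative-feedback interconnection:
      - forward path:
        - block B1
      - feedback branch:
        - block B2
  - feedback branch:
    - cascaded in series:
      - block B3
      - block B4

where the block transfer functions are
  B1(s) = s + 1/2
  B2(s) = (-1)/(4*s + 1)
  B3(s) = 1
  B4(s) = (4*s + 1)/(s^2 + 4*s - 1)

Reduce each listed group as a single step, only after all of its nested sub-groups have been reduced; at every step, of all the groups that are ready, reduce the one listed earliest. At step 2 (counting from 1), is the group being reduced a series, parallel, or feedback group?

Reducing step by step:

Step 1. apply the feedback formula to B1, B2
Step 2. series reduction of B3, B4
Step 3. apply the feedback formula to [B1/(1+B1*B2)], (B3*B4)
The group at step 2 is a series group.

Answer: series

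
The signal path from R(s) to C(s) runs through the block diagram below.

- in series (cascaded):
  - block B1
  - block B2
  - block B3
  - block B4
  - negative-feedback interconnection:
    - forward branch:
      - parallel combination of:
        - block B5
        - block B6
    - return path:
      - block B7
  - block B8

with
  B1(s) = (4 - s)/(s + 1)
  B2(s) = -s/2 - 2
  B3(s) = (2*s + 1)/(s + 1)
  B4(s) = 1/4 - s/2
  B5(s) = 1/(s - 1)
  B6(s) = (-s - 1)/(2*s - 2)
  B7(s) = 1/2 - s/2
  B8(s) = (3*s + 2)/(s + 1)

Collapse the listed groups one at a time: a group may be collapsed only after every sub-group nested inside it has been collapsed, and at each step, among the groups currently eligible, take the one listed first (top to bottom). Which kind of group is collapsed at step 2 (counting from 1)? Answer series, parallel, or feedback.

Step 1 - parallel reduction of B5, B6
Step 2 - apply the feedback formula to (B5+B6), B7
Step 3 - multiply B1, B2, B3, B4, [(B5+B6)/(1+(B5+B6)*B7)], B8 (series)
Step 2 collapses a feedback group.

Therefore the answer is feedback.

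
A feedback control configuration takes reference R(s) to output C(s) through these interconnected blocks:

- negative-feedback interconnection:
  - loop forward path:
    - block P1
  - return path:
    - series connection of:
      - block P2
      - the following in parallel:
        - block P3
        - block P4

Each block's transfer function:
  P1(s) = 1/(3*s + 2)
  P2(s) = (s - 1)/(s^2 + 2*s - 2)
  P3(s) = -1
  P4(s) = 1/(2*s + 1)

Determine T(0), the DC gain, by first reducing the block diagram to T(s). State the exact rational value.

Reducing step by step:

(1) parallel reduction of P3, P4, giving (-2*s)/(2*s + 1)
(2) reduce the series chain P2, (P3+P4), giving (-2*s^2 + 2*s)/(2*s^3 + 5*s^2 - 2*s - 2)
(3) close the feedback loop around P1, (P2*(P3+P4)), giving (2*s^3 + 5*s^2 - 2*s - 2)/(6*s^4 + 19*s^3 + 2*s^2 - 8*s - 4)
DC gain: substitute s = 0 into T(s) from step 3: T(0) = -2/(-4) = 1/2.

Answer: 1/2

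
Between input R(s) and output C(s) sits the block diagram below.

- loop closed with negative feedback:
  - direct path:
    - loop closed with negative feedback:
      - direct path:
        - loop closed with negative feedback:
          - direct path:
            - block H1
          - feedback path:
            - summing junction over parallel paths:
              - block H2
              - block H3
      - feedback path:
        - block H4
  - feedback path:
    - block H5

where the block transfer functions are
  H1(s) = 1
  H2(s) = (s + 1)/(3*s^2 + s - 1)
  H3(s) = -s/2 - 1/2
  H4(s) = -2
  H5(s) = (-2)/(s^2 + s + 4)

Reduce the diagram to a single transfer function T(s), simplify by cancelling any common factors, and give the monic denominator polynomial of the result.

The answer is s^5 + 13*s^4/3 + 22*s^3/3 + 47*s^2/3 - s/3 - 8.

Reasoning:
[1] parallel reduction of H2, H3, giving (-3*s^3 - 4*s^2 + 2*s + 3)/(6*s^2 + 2*s - 2)
[2] feedback reduction of H1, (H2+H3), giving (-6*s^2 - 2*s + 2)/(3*s^3 - 2*s^2 - 4*s - 1)
[3] apply the feedback formula to [H1/(1+H1*(H2+H3))], H4, giving (-6*s^2 - 2*s + 2)/(3*s^3 + 10*s^2 - 5)
[4] collapse the loop ([[H1/(1+H1*(H2+H3))]/(1+[H1/(1+H1*(H2+H3))]*H4)] forward, H5 return), giving (-6*s^4 - 8*s^3 - 24*s^2 - 6*s + 8)/(3*s^5 + 13*s^4 + 22*s^3 + 47*s^2 - s - 24)
The result of step 4 is T(s) in lowest terms. Its denominator has leading coefficient 3; dividing the denominator through by 3 makes it monic.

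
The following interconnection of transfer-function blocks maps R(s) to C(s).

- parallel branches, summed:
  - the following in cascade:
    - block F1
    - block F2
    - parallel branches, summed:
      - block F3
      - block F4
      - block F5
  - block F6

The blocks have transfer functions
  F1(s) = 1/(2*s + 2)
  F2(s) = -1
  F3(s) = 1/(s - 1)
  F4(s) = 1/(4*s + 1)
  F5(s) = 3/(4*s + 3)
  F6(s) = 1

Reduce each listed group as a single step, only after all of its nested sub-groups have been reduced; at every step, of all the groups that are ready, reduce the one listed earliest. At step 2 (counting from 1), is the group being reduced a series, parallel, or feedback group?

Step 1. combine F3, F4, F5 in parallel
Step 2. series reduction of F1, F2, (F3+F4+F5)
Step 3. parallel reduction of (F1*F2*(F3+F4+F5)), F6
The group at step 2 is a series group.

Therefore the answer is series.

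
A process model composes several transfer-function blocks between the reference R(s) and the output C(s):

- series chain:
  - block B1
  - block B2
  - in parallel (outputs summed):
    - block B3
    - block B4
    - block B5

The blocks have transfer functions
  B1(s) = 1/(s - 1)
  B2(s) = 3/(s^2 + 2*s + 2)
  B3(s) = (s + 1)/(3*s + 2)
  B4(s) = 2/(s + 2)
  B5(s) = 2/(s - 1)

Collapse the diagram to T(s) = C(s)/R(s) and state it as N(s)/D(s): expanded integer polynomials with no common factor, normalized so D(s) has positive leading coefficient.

Answer: (3*s^3 + 42*s^2 + 39*s + 6)/(3*s^6 + 8*s^5 + s^4 - 14*s^3 - 14*s^2 + 8*s + 8)

Working:
1. parallel reduction of B3, B4, B5; result (s^3 + 14*s^2 + 13*s + 2)/(3*s^3 + 5*s^2 - 4*s - 4)
2. series reduction of B1, B2, (B3+B4+B5); the result is T(s) itself (integer coefficients, no common factor, positive leading denominator coefficient)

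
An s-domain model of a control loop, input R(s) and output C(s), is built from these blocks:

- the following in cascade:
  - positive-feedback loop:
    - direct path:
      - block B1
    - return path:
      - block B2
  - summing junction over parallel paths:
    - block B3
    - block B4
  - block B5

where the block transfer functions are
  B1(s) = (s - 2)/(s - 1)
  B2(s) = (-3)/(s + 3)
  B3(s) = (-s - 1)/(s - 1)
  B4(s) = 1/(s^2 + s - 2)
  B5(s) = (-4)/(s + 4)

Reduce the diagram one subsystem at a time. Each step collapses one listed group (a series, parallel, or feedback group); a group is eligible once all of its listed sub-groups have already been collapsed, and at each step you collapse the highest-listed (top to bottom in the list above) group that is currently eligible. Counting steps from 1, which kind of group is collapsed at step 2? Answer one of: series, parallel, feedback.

Reducing step by step:

(1) collapse the loop (B1 forward, B2 return)
(2) parallel reduction of B3, B4
(3) combine [B1/(1-B1*B2)], (B3+B4), B5 in series
The group at step 2 is a parallel group.

Answer: parallel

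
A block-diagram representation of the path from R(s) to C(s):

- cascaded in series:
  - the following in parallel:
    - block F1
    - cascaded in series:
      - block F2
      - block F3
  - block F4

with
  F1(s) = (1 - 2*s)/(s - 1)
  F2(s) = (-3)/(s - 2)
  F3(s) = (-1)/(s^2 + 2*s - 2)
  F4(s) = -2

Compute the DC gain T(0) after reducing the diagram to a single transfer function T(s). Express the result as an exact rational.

(1) combine F2, F3 in series -> 3/(s^3 - 6*s + 4)
(2) sum the parallel branches F1, (F2*F3) -> (-2*s^4 + s^3 + 12*s^2 - 11*s + 1)/(s^4 - s^3 - 6*s^2 + 10*s - 4)
(3) reduce the series chain (F1+(F2*F3)), F4 -> (4*s^4 - 2*s^3 - 24*s^2 + 22*s - 2)/(s^4 - s^3 - 6*s^2 + 10*s - 4)
That last expression is T(s); at s = 0 only the constant terms survive, so T(0) = -2/(-4) = 1/2.

Final answer: 1/2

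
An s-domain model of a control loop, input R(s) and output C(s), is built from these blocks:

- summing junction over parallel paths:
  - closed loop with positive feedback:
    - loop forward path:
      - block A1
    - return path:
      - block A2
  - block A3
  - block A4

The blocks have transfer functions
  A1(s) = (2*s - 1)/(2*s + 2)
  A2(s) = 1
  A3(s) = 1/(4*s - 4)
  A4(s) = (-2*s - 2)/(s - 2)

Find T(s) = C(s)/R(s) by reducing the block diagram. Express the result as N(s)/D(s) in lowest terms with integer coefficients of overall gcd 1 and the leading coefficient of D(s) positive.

Step 1 - reduce the feedback loop with forward A1 and return A2 = 2*s/3 - 1/3
Step 2 - add [A1/(1-A1*A2)], A3, A4 (parallel); the result is T(s) itself (integer coefficients, no common factor, positive leading denominator coefficient)

Therefore the answer is (8*s^3 - 52*s^2 + 31*s + 10)/(12*s^2 - 36*s + 24).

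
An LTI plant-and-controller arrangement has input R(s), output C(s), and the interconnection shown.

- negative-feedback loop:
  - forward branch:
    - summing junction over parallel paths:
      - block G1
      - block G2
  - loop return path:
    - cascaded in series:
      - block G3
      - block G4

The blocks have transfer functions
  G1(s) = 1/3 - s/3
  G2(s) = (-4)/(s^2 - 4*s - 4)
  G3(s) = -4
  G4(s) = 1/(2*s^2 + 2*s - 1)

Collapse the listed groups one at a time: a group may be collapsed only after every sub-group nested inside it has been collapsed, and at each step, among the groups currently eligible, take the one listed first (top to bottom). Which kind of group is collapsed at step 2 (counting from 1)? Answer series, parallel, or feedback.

Step 1 - reduce the parallel group G1, G2
Step 2 - combine G3, G4 in series
Step 3 - reduce the feedback loop with forward (G1+G2) and return (G3*G4)
At step 2 the group reduced is series.

Answer: series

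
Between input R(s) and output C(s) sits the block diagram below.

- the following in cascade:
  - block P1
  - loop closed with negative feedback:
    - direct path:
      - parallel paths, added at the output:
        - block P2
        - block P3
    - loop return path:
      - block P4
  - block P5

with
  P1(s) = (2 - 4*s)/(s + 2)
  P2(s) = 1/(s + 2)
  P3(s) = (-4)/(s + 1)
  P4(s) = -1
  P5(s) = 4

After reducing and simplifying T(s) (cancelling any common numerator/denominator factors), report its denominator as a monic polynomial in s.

Reducing step by step:

(1) combine P2, P3 in parallel, giving (-3*s - 7)/(s^2 + 3*s + 2)
(2) feedback reduction of (P2+P3), P4, giving (-3*s - 7)/(s^2 + 6*s + 9)
(3) series reduction of P1, [(P2+P3)/(1+(P2+P3)*P4)], P5, giving (48*s^2 + 88*s - 56)/(s^3 + 8*s^2 + 21*s + 18)
Step 3 gives the fully reduced T(s), with no common factor left to cancel. The denominator is already monic (leading coefficient 1).

Answer: s^3 + 8*s^2 + 21*s + 18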